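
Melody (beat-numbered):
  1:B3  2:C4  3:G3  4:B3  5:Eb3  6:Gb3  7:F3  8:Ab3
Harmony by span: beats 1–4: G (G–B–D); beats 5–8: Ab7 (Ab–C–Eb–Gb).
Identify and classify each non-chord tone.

C4 (beat 2) — escape tone; F3 (beat 7) — escape tone.

The harmony at that moment is G major triad (G, B, D); C4 is not a chord tone.
It is approached by step up from B3 and left by leap down to G3.
Step in, leap out — an escape tone.
The harmony at that moment is Ab dominant seventh chord (Ab, C, Eb, Gb); F3 is not a chord tone.
It is approached by step down from Gb3 and left by leap up to Ab3.
Step in, leap out — an escape tone.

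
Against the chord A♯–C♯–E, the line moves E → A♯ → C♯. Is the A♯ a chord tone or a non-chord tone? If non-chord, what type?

Chord tone (the root of A# diminished triad).

A# diminished triad contains A♯, C♯, E; A♯ is the root, so it is a chord tone.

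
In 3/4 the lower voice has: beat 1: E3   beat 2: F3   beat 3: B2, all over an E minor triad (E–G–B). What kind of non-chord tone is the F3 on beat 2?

The harmony at that moment is E minor triad (E, G, B); F3 is not a chord tone.
It is approached by step up from E3 and left by leap down to B2.
Step in, leap out, on a weak beat — an escape tone.

Escape tone.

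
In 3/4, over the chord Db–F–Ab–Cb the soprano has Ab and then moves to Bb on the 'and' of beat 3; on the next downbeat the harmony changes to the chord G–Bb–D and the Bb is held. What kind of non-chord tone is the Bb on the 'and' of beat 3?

The harmony at that moment is Db dominant seventh chord (Db, F, Ab, Cb); Bb is not a chord tone.
It is approached by step up from Ab and then sustained as the same pitch into the next harmony.
Arriving early and becoming a chord tone when the harmony changes — an anticipation.

Anticipation.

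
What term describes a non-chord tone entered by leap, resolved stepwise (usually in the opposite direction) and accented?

Appoggiatura.

Approach: by leap. Departure: by step. Metric position: strong.
Leap in, step out, in a metrically strong position — an appoggiatura. (It is the mirror image of the escape tone, which steps in and leaps out from a weak position.)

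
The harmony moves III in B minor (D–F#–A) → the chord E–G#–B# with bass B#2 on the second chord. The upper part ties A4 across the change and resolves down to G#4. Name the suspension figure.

At the second chord the bass is B#2. The suspended A4 lies a seventh above the bass; after resolving down by step to G#4, the interval above the bass becomes a sixth.
Suspension figures are named by those two intervals: 7–6.

7–6 suspension.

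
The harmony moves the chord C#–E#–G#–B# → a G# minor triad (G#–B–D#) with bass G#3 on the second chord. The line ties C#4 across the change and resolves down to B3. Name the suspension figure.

4–3 suspension.

At the second chord the bass is G#3. The suspended C#4 lies a fourth above the bass; after resolving down by step to B3, the interval above the bass becomes a third.
Suspension figures are named by those two intervals: 4–3.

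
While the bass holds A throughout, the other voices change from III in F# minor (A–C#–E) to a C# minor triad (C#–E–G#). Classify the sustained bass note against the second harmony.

The harmony at that moment is C# minor triad (C#, E, G#); A is not a chord tone.
It is held over (the same pitch as the preceding A) and then sustained as the same pitch into the next harmony.
Sustained through a change of harmony — a pedal tone.

Pedal tone (pedal point).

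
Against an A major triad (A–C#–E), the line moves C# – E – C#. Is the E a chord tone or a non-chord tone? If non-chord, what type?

A major triad contains A, C#, E; E is the fifth, so it is a chord tone.

Chord tone (the fifth of A major triad).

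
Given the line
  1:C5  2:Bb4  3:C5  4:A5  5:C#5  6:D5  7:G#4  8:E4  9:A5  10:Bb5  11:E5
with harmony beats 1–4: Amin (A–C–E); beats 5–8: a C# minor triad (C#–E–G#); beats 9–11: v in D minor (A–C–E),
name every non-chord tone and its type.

Bb4 (beat 2) — neighbor tone; D5 (beat 6) — escape tone; Bb5 (beat 10) — escape tone.

The harmony at that moment is A minor triad (A, C, E); Bb4 is not a chord tone.
It is approached by step down from C5 and left by step up to C5.
Step away and step back to the same note — a neighbor tone (lower neighbor).
The harmony at that moment is C# minor triad (C#, E, G#); D5 is not a chord tone.
It is approached by step up from C#5 and left by leap down to G#4.
Step in, leap out — an escape tone.
The harmony at that moment is A minor triad (A, C, E); Bb5 is not a chord tone.
It is approached by step up from A5 and left by leap down to E5.
Step in, leap out — an escape tone.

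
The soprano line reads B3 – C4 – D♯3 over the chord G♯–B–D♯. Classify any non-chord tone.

The harmony at that moment is G♯ minor triad (G♯, B, D♯); C4 is not a chord tone.
It is approached by step up from B3 and left by leap down to D♯3.
Step in, leap out — an escape tone.

C4 is an escape tone.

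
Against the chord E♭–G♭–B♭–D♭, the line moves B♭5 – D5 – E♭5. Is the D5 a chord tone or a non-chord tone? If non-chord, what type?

The harmony at that moment is E♭ minor seventh chord (E♭, G♭, B♭, D♭); D5 is not a chord tone.
It is approached by leap down from B♭5 and left by step up to E♭5.
Leap in, step out — an appoggiatura.

Non-chord tone — an appoggiatura.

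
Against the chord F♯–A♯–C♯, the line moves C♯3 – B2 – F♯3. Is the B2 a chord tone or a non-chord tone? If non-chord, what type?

Non-chord tone — an escape tone.

The harmony at that moment is F♯ major triad (F♯, A♯, C♯); B2 is not a chord tone.
It is approached by step down from C♯3 and left by leap up to F♯3.
Step in, leap out — an escape tone.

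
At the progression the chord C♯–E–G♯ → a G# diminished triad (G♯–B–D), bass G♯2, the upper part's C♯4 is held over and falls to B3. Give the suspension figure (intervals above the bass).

At the second chord the bass is G♯2. The suspended C♯4 lies a fourth above the bass; after resolving down by step to B3, the interval above the bass becomes a third.
Suspension figures are named by those two intervals: 4–3.

4–3 suspension.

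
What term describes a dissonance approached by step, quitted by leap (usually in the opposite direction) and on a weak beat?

Escape tone.

Approach: by step. Departure: by leap. Metric position: weak.
Step in, leap out, from a weak position — an escape tone (échappée). (It is the mirror image of the appoggiatura, which leaps in and steps out on a strong beat.)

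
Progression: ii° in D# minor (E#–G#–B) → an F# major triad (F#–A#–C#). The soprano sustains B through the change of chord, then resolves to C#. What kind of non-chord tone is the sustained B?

B is a retardation.

The harmony at that moment is F# major triad (F#, A#, C#); B is not a chord tone.
It is held over (the same pitch as the preceding B) and left by step up to C#.
Held over from the previous chord and resolving up by step — a retardation.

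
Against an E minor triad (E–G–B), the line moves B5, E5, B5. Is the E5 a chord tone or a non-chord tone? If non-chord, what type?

Chord tone (the root of E minor triad).

E minor triad contains E, G, B; E is the root, so it is a chord tone.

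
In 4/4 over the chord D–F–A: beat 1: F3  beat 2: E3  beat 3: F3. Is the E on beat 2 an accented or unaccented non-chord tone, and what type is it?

The harmony at that moment is D minor triad (D, F, A); E3 is not a chord tone.
It is approached by step down from F3 and left by step up to F3.
Step away and step back to the same note — a neighbor tone (lower neighbor).
It falls on a weak beat, so it is unaccented.

Unaccented neighbor tone.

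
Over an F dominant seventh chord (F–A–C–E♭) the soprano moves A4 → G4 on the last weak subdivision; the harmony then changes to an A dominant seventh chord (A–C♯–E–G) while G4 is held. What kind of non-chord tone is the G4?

The harmony at that moment is F dominant seventh chord (F, A, C, E♭); G4 is not a chord tone.
It is approached by step down from A4 and then sustained as the same pitch into the next harmony.
Arriving early and becoming a chord tone when the harmony changes — an anticipation.

G4 is an anticipation.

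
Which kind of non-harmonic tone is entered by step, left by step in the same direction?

Approach: by step. Departure: by step, continuing in the same direction.
Stepwise on both sides with no change of direction means the note fills in the space between two different chord tones — a passing tone. (Had it turned back to its starting note it would be a neighbor tone instead.)

Passing tone.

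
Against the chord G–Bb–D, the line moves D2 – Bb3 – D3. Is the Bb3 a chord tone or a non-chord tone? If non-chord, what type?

G minor triad contains G, Bb, D; Bb is the third, so it is a chord tone.

Chord tone (the third of G minor triad).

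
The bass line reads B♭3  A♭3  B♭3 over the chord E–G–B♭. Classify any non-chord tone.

The harmony at that moment is E diminished triad (E, G, B♭); A♭3 is not a chord tone.
It is approached by step down from B♭3 and left by step up to B♭3.
Step away and step back to the same note — a neighbor tone (lower neighbor).

A♭3 is a neighbor tone.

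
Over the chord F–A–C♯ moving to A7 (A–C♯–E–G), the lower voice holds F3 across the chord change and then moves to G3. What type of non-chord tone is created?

F3 is a retardation.

The harmony at that moment is A dominant seventh chord (A, C♯, E, G); F3 is not a chord tone.
It is held over (the same pitch as the preceding F3) and left by step up to G3.
Held over from the previous chord and resolving up by step — a retardation.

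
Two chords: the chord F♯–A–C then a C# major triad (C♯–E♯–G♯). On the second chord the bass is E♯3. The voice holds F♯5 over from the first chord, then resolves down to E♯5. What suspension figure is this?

At the second chord the bass is E♯3. The suspended F♯5 lies a ninth above the bass; after resolving down by step to E♯5, the interval above the bass becomes an octave.
Suspension figures are named by those two intervals: 9–8.

9–8 suspension.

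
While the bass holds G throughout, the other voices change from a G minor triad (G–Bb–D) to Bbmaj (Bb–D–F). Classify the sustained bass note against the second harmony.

The harmony at that moment is Bb major triad (Bb, D, F); G is not a chord tone.
It is held over (the same pitch as the preceding G) and then sustained as the same pitch into the next harmony.
Sustained through a change of harmony — a pedal tone.

Pedal tone (pedal point).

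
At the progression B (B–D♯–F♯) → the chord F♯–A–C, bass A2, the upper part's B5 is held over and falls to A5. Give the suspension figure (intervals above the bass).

At the second chord the bass is A2. The suspended B5 lies a ninth above the bass; after resolving down by step to A5, the interval above the bass becomes an octave.
Suspension figures are named by those two intervals: 9–8.

9–8 suspension.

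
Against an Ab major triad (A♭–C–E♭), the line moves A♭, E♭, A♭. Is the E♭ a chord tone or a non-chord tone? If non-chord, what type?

Chord tone (the fifth of Ab major triad).

Ab major triad contains A♭, C, E♭; E♭ is the fifth, so it is a chord tone.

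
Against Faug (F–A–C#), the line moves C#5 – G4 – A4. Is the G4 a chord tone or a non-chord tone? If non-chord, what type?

Non-chord tone — an appoggiatura.

The harmony at that moment is F augmented triad (F, A, C#); G4 is not a chord tone.
It is approached by leap down from C#5 and left by step up to A4.
Leap in, step out — an appoggiatura.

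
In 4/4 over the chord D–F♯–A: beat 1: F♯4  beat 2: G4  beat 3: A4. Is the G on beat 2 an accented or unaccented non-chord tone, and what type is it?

The harmony at that moment is D major triad (D, F♯, A); G4 is not a chord tone.
It is approached by step up from F♯4 and left by step up to A4.
Step in, step out in the same direction — a passing tone.
It falls on a weak beat, so it is unaccented.

Unaccented passing tone.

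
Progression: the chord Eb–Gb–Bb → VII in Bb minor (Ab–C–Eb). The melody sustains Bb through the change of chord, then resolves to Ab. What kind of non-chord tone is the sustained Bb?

The harmony at that moment is Ab major triad (Ab, C, Eb); Bb is not a chord tone.
It is held over (the same pitch as the preceding Bb) and left by step down to Ab.
Held over from the previous chord and resolving down by step — a suspension.

Bb is a suspension.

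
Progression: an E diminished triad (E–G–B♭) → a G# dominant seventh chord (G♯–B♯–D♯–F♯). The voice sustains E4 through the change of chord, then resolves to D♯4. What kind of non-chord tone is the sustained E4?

E4 is a suspension.

The harmony at that moment is G♯ dominant seventh chord (G♯, B♯, D♯, F♯); E4 is not a chord tone.
It is held over (the same pitch as the preceding E4) and left by step down to D♯4.
Held over from the previous chord and resolving down by step — a suspension.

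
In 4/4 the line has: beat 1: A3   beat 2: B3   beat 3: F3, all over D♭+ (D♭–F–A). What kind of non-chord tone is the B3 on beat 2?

Escape tone.

The harmony at that moment is D♭ augmented triad (D♭, F, A); B3 is not a chord tone.
It is approached by step up from A3 and left by leap down to F3.
Step in, leap out, on a weak beat — an escape tone.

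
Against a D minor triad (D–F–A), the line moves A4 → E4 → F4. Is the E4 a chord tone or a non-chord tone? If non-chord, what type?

Non-chord tone — an appoggiatura.

The harmony at that moment is D minor triad (D, F, A); E4 is not a chord tone.
It is approached by leap down from A4 and left by step up to F4.
Leap in, step out — an appoggiatura.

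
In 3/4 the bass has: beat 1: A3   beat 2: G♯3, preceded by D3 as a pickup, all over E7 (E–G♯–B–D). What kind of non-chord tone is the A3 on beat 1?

Appoggiatura.

The harmony at that moment is E dominant seventh chord (E, G♯, B, D); A3 is not a chord tone.
It is approached by leap up from D3 and left by step down to G♯3.
Leap in, step out, metrically accented — an appoggiatura.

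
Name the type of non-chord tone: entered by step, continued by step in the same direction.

Passing tone.

Approach: by step. Departure: by step, continuing in the same direction.
Stepwise on both sides with no change of direction means the note fills in the space between two different chord tones — a passing tone. (Had it turned back to its starting note it would be a neighbor tone instead.)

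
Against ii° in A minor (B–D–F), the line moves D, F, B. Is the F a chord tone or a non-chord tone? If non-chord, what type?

B diminished triad contains B, D, F; F is the fifth, so it is a chord tone.

Chord tone (the fifth of B diminished triad).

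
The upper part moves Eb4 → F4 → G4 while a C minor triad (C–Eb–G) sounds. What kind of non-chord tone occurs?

The harmony at that moment is C minor triad (C, Eb, G); F4 is not a chord tone.
It is approached by step up from Eb4 and left by step up to G4.
Step in, step out in the same direction — a passing tone.

F4 is a passing tone.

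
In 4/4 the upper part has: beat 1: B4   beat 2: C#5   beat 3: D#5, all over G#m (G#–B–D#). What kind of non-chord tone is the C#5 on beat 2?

The harmony at that moment is G# minor triad (G#, B, D#); C#5 is not a chord tone.
It is approached by step up from B4 and left by step up to D#5.
Step in, step out in the same direction — a passing tone.

Passing tone.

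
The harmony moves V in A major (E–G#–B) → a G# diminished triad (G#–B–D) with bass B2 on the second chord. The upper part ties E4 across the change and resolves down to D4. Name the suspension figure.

4–3 suspension.

At the second chord the bass is B2. The suspended E4 lies a fourth above the bass; after resolving down by step to D4, the interval above the bass becomes a third.
Suspension figures are named by those two intervals: 4–3.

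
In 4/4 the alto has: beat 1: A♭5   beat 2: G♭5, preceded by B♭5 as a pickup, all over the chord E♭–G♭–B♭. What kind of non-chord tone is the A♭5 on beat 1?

The harmony at that moment is E♭ minor triad (E♭, G♭, B♭); A♭5 is not a chord tone.
It is approached by step down from B♭5 and left by step down to G♭5.
Step in, step out in the same direction — a passing tone.

Passing tone.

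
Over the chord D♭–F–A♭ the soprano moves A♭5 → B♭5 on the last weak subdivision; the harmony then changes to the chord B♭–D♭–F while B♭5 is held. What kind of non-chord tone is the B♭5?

The harmony at that moment is D♭ major triad (D♭, F, A♭); B♭5 is not a chord tone.
It is approached by step up from A♭5 and then sustained as the same pitch into the next harmony.
Arriving early and becoming a chord tone when the harmony changes — an anticipation.

B♭5 is an anticipation.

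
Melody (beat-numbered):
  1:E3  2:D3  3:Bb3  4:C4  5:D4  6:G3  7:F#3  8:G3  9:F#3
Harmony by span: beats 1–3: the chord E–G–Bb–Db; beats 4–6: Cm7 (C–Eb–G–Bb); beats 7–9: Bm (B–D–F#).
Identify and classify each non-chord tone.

D3 (beat 2) — escape tone; D4 (beat 5) — escape tone; G3 (beat 8) — neighbor tone.

The harmony at that moment is E diminished seventh chord (E, G, Bb, Db); D3 is not a chord tone.
It is approached by step down from E3 and left by leap up to Bb3.
Step in, leap out — an escape tone.
The harmony at that moment is C minor seventh chord (C, Eb, G, Bb); D4 is not a chord tone.
It is approached by step up from C4 and left by leap down to G3.
Step in, leap out — an escape tone.
The harmony at that moment is B minor triad (B, D, F#); G3 is not a chord tone.
It is approached by step up from F#3 and left by step down to F#3.
Step away and step back to the same note — a neighbor tone (upper neighbor).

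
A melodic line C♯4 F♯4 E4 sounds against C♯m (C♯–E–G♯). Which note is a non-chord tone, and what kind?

F♯4 is an appoggiatura.

The harmony at that moment is C♯ minor triad (C♯, E, G♯); F♯4 is not a chord tone.
It is approached by leap up from C♯4 and left by step down to E4.
Leap in, step out — an appoggiatura.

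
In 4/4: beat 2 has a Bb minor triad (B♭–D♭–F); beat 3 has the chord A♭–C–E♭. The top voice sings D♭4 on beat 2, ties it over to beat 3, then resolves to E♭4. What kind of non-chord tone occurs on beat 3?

Retardation.

The harmony at that moment is A♭ major triad (A♭, C, E♭); D♭4 is not a chord tone.
It is held over (the same pitch as the preceding D♭4) and left by step up to E♭4.
Held over from the previous chord and resolving up by step — a retardation.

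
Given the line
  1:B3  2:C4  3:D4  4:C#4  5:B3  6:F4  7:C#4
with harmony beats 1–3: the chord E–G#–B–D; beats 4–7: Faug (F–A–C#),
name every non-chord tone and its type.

C4 (beat 2) — passing tone; B3 (beat 5) — escape tone.

The harmony at that moment is E dominant seventh chord (E, G#, B, D); C4 is not a chord tone.
It is approached by step up from B3 and left by step up to D4.
Step in, step out in the same direction — a passing tone.
The harmony at that moment is F augmented triad (F, A, C#); B3 is not a chord tone.
It is approached by step down from C#4 and left by leap up to F4.
Step in, leap out — an escape tone.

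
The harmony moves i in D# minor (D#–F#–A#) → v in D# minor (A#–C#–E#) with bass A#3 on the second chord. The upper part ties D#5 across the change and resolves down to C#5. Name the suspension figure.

At the second chord the bass is A#3. The suspended D#5 lies a fourth above the bass; after resolving down by step to C#5, the interval above the bass becomes a third.
Suspension figures are named by those two intervals: 4–3.

4–3 suspension.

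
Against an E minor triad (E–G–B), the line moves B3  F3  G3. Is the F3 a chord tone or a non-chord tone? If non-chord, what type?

The harmony at that moment is E minor triad (E, G, B); F3 is not a chord tone.
It is approached by leap down from B3 and left by step up to G3.
Leap in, step out — an appoggiatura.

Non-chord tone — an appoggiatura.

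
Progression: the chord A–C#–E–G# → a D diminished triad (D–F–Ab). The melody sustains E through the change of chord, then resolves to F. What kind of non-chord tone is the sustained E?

E is a retardation.

The harmony at that moment is D diminished triad (D, F, Ab); E is not a chord tone.
It is held over (the same pitch as the preceding E) and left by step up to F.
Held over from the previous chord and resolving up by step — a retardation.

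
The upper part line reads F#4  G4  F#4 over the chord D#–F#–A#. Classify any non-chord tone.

G4 is a neighbor tone.

The harmony at that moment is D# minor triad (D#, F#, A#); G4 is not a chord tone.
It is approached by step up from F#4 and left by step down to F#4.
Step away and step back to the same note — a neighbor tone (upper neighbor).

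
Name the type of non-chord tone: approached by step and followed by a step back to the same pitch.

Neighbor tone.

Approach: by step. Departure: by step in the opposite direction, back to the starting pitch.
Stepwise on both sides but reversing to return to the same chord tone — a neighbor tone. (Had it continued onward in the same direction it would be a passing tone instead.)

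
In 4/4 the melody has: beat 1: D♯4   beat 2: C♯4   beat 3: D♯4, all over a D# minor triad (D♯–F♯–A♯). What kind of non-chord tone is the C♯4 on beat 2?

The harmony at that moment is D♯ minor triad (D♯, F♯, A♯); C♯4 is not a chord tone.
It is approached by step down from D♯4 and left by step up to D♯4.
Step away and step back to the same note — a neighbor tone (lower neighbor).

Lower neighbor tone.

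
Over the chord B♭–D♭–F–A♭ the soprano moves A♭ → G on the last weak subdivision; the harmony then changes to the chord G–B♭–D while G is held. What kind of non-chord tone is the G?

The harmony at that moment is B♭ minor seventh chord (B♭, D♭, F, A♭); G is not a chord tone.
It is approached by step down from A♭ and then sustained as the same pitch into the next harmony.
Arriving early and becoming a chord tone when the harmony changes — an anticipation.

G is an anticipation.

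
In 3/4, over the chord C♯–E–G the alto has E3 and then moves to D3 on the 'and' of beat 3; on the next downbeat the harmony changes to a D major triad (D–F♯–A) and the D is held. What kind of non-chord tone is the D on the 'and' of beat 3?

The harmony at that moment is C♯ diminished triad (C♯, E, G); D3 is not a chord tone.
It is approached by step down from E3 and then sustained as the same pitch into the next harmony.
Arriving early and becoming a chord tone when the harmony changes — an anticipation.

Anticipation.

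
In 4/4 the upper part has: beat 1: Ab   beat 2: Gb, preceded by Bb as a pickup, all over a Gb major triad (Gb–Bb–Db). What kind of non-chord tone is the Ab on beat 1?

The harmony at that moment is Gb major triad (Gb, Bb, Db); Ab is not a chord tone.
It is approached by step down from Bb and left by step down to Gb.
Step in, step out in the same direction — a passing tone.

Passing tone.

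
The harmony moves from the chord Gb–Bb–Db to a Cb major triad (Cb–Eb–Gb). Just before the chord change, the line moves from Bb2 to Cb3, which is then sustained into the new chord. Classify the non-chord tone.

The harmony at that moment is Gb major triad (Gb, Bb, Db); Cb3 is not a chord tone.
It is approached by step up from Bb2 and then sustained as the same pitch into the next harmony.
Arriving early and becoming a chord tone when the harmony changes — an anticipation.

Cb3 is an anticipation.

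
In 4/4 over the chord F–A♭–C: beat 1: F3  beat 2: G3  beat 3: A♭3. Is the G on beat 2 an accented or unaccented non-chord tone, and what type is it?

Unaccented passing tone.

The harmony at that moment is F minor triad (F, A♭, C); G3 is not a chord tone.
It is approached by step up from F3 and left by step up to A♭3.
Step in, step out in the same direction — a passing tone.
It falls on a weak beat, so it is unaccented.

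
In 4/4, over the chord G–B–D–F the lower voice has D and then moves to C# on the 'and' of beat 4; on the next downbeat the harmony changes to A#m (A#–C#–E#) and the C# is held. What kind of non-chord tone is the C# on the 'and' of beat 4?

The harmony at that moment is G dominant seventh chord (G, B, D, F); C# is not a chord tone.
It is approached by step down from D and then sustained as the same pitch into the next harmony.
Arriving early and becoming a chord tone when the harmony changes — an anticipation.

Anticipation.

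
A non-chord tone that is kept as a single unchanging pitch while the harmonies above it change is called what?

Pedal tone.

Approach: none. Departure: none — a single pitch is sustained while the chords change around it, passing through harmonies that do not contain it.
No melodic motion at all; the dissonance is created entirely by the moving harmonies against the stationary note — a pedal tone (pedal point).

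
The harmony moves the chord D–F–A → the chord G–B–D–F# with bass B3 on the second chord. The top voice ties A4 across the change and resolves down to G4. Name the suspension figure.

At the second chord the bass is B3. The suspended A4 lies a seventh above the bass; after resolving down by step to G4, the interval above the bass becomes a sixth.
Suspension figures are named by those two intervals: 7–6.

7–6 suspension.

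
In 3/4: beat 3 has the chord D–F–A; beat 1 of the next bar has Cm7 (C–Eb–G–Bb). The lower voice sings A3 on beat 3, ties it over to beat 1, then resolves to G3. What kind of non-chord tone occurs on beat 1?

Suspension.

The harmony at that moment is C minor seventh chord (C, Eb, G, Bb); A3 is not a chord tone.
It is held over (the same pitch as the preceding A3) and left by step down to G3.
Held over from the previous chord and resolving down by step — a suspension.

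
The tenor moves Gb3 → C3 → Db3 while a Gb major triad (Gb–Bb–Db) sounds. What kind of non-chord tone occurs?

C3 is an appoggiatura.

The harmony at that moment is Gb major triad (Gb, Bb, Db); C3 is not a chord tone.
It is approached by leap down from Gb3 and left by step up to Db3.
Leap in, step out — an appoggiatura.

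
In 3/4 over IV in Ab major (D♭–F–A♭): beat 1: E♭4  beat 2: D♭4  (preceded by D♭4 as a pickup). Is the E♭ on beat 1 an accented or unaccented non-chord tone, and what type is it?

The harmony at that moment is D♭ major triad (D♭, F, A♭); E♭4 is not a chord tone.
It is approached by step up from D♭4 and left by step down to D♭4.
Step away and step back to the same note — a neighbor tone (upper neighbor).
It falls on the downbeat, so it is accented.

Accented neighbor tone.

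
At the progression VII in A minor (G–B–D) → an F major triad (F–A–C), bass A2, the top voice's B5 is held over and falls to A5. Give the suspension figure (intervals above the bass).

At the second chord the bass is A2. The suspended B5 lies a ninth above the bass; after resolving down by step to A5, the interval above the bass becomes an octave.
Suspension figures are named by those two intervals: 9–8.

9–8 suspension.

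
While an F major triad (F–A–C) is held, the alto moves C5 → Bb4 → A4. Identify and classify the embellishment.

The harmony at that moment is F major triad (F, A, C); Bb4 is not a chord tone.
It is approached by step down from C5 and left by step down to A4.
Step in, step out in the same direction — a passing tone.

Bb4 is a passing tone.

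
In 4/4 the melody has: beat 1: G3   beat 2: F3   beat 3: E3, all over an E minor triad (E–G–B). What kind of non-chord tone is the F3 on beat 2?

Passing tone.

The harmony at that moment is E minor triad (E, G, B); F3 is not a chord tone.
It is approached by step down from G3 and left by step down to E3.
Step in, step out in the same direction — a passing tone.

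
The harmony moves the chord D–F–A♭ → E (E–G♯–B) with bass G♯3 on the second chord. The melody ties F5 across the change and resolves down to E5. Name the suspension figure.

At the second chord the bass is G♯3. The suspended F5 lies a seventh above the bass; after resolving down by step to E5, the interval above the bass becomes a sixth.
Suspension figures are named by those two intervals: 7–6.

7–6 suspension.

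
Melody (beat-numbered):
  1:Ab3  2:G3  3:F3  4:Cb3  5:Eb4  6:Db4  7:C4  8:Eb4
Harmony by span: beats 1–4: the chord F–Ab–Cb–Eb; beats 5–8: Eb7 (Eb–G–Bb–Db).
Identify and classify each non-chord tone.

G3 (beat 2) — passing tone; C4 (beat 7) — escape tone.

The harmony at that moment is F half-diminished seventh chord (F, Ab, Cb, Eb); G3 is not a chord tone.
It is approached by step down from Ab3 and left by step down to F3.
Step in, step out in the same direction — a passing tone.
The harmony at that moment is Eb dominant seventh chord (Eb, G, Bb, Db); C4 is not a chord tone.
It is approached by step down from Db4 and left by leap up to Eb4.
Step in, leap out — an escape tone.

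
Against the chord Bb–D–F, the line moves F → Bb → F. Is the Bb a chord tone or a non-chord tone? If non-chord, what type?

Chord tone (the root of Bb major triad).

Bb major triad contains Bb, D, F; Bb is the root, so it is a chord tone.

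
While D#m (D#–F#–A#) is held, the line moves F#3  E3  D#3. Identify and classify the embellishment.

E3 is a passing tone.

The harmony at that moment is D# minor triad (D#, F#, A#); E3 is not a chord tone.
It is approached by step down from F#3 and left by step down to D#3.
Step in, step out in the same direction — a passing tone.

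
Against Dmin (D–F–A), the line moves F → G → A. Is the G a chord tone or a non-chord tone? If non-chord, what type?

Non-chord tone — a passing tone.

The harmony at that moment is D minor triad (D, F, A); G is not a chord tone.
It is approached by step up from F and left by step up to A.
Step in, step out in the same direction — a passing tone.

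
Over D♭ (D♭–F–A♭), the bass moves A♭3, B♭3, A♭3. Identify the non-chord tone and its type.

B♭3 is a neighbor tone.

The harmony at that moment is D♭ major triad (D♭, F, A♭); B♭3 is not a chord tone.
It is approached by step up from A♭3 and left by step down to A♭3.
Step away and step back to the same note — a neighbor tone (upper neighbor).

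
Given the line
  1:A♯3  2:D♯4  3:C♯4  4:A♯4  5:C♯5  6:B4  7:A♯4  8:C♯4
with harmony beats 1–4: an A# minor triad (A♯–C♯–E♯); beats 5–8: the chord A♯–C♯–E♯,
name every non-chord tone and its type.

The harmony at that moment is A♯ minor triad (A♯, C♯, E♯); D♯4 is not a chord tone.
It is approached by leap up from A♯3 and left by step down to C♯4.
Leap in, step out — an appoggiatura.
The harmony at that moment is A♯ minor triad (A♯, C♯, E♯); B4 is not a chord tone.
It is approached by step down from C♯5 and left by step down to A♯4.
Step in, step out in the same direction — a passing tone.

D♯4 (beat 2) — appoggiatura; B4 (beat 6) — passing tone.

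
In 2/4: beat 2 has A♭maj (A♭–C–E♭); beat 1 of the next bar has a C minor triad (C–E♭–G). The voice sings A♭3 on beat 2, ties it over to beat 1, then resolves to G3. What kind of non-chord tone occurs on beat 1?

Suspension.

The harmony at that moment is C minor triad (C, E♭, G); A♭3 is not a chord tone.
It is held over (the same pitch as the preceding A♭3) and left by step down to G3.
Held over from the previous chord and resolving down by step — a suspension.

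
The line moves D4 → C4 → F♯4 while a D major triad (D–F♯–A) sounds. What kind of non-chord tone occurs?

C4 is an escape tone.

The harmony at that moment is D major triad (D, F♯, A); C4 is not a chord tone.
It is approached by step down from D4 and left by leap up to F♯4.
Step in, leap out — an escape tone.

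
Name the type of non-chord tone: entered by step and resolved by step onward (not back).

Passing tone.

Approach: by step. Departure: by step, continuing in the same direction.
Stepwise on both sides with no change of direction means the note fills in the space between two different chord tones — a passing tone. (Had it turned back to its starting note it would be a neighbor tone instead.)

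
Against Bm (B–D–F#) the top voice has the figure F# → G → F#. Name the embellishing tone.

G is a neighbor tone.

The harmony at that moment is B minor triad (B, D, F#); G is not a chord tone.
It is approached by step up from F# and left by step down to F#.
Step away and step back to the same note — a neighbor tone (upper neighbor).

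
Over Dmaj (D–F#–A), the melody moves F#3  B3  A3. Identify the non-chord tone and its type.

The harmony at that moment is D major triad (D, F#, A); B3 is not a chord tone.
It is approached by leap up from F#3 and left by step down to A3.
Leap in, step out — an appoggiatura.

B3 is an appoggiatura.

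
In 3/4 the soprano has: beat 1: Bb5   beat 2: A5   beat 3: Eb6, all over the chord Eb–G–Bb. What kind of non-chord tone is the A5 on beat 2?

The harmony at that moment is Eb major triad (Eb, G, Bb); A5 is not a chord tone.
It is approached by step down from Bb5 and left by leap up to Eb6.
Step in, leap out, on a weak beat — an escape tone.

Escape tone.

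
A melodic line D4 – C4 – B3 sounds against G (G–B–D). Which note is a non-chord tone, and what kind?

The harmony at that moment is G major triad (G, B, D); C4 is not a chord tone.
It is approached by step down from D4 and left by step down to B3.
Step in, step out in the same direction — a passing tone.

C4 is a passing tone.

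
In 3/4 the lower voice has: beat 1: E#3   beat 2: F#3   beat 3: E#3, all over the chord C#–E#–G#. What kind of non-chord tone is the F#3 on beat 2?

The harmony at that moment is C# major triad (C#, E#, G#); F#3 is not a chord tone.
It is approached by step up from E#3 and left by step down to E#3.
Step away and step back to the same note — a neighbor tone (upper neighbor).

Upper neighbor tone.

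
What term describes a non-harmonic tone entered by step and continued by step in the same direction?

Approach: by step. Departure: by step, continuing in the same direction.
Stepwise on both sides with no change of direction means the note fills in the space between two different chord tones — a passing tone. (Had it turned back to its starting note it would be a neighbor tone instead.)

Passing tone.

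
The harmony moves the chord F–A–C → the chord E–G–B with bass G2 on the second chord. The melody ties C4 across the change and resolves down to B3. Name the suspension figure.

At the second chord the bass is G2. The suspended C4 lies a fourth above the bass; after resolving down by step to B3, the interval above the bass becomes a third.
Suspension figures are named by those two intervals: 4–3.

4–3 suspension.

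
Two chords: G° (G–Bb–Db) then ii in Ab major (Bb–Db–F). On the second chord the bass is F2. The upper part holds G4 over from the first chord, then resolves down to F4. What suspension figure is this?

9–8 suspension.

At the second chord the bass is F2. The suspended G4 lies a ninth above the bass; after resolving down by step to F4, the interval above the bass becomes an octave.
Suspension figures are named by those two intervals: 9–8.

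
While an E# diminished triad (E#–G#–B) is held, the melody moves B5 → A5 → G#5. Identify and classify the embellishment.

A5 is a passing tone.

The harmony at that moment is E# diminished triad (E#, G#, B); A5 is not a chord tone.
It is approached by step down from B5 and left by step down to G#5.
Step in, step out in the same direction — a passing tone.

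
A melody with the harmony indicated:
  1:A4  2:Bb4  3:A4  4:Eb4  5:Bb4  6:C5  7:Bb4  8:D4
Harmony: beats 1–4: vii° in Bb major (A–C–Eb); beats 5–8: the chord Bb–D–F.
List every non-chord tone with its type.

Bb4 (beat 2) — neighbor tone; C5 (beat 6) — neighbor tone.

The harmony at that moment is A diminished triad (A, C, Eb); Bb4 is not a chord tone.
It is approached by step up from A4 and left by step down to A4.
Step away and step back to the same note — a neighbor tone (upper neighbor).
The harmony at that moment is Bb major triad (Bb, D, F); C5 is not a chord tone.
It is approached by step up from Bb4 and left by step down to Bb4.
Step away and step back to the same note — a neighbor tone (upper neighbor).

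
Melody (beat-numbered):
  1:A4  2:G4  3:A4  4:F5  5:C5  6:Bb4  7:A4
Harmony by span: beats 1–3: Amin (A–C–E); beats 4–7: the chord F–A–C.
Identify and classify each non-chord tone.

G4 (beat 2) — neighbor tone; Bb4 (beat 6) — passing tone.

The harmony at that moment is A minor triad (A, C, E); G4 is not a chord tone.
It is approached by step down from A4 and left by step up to A4.
Step away and step back to the same note — a neighbor tone (lower neighbor).
The harmony at that moment is F major triad (F, A, C); Bb4 is not a chord tone.
It is approached by step down from C5 and left by step down to A4.
Step in, step out in the same direction — a passing tone.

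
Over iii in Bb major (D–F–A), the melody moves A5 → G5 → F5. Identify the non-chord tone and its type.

The harmony at that moment is D minor triad (D, F, A); G5 is not a chord tone.
It is approached by step down from A5 and left by step down to F5.
Step in, step out in the same direction — a passing tone.

G5 is a passing tone.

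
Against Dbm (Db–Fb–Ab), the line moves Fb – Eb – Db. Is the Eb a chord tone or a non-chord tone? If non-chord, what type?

The harmony at that moment is Db minor triad (Db, Fb, Ab); Eb is not a chord tone.
It is approached by step down from Fb and left by step down to Db.
Step in, step out in the same direction — a passing tone.

Non-chord tone — a passing tone.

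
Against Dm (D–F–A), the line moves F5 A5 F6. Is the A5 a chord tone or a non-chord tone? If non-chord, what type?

D minor triad contains D, F, A; A is the fifth, so it is a chord tone.

Chord tone (the fifth of D minor triad).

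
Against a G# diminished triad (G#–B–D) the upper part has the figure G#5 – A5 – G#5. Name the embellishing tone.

The harmony at that moment is G# diminished triad (G#, B, D); A5 is not a chord tone.
It is approached by step up from G#5 and left by step down to G#5.
Step away and step back to the same note — a neighbor tone (upper neighbor).

A5 is a neighbor tone.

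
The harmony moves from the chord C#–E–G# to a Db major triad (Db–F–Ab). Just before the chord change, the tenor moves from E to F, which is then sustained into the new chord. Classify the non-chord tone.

The harmony at that moment is C# minor triad (C#, E, G#); F is not a chord tone.
It is approached by step up from E and then sustained as the same pitch into the next harmony.
Arriving early and becoming a chord tone when the harmony changes — an anticipation.

F is an anticipation.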